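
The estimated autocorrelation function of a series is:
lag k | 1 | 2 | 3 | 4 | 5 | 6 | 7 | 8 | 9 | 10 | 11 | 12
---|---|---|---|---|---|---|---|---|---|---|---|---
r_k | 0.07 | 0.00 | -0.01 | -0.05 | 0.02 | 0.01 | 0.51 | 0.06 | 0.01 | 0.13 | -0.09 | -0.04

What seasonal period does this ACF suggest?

The largest autocorrelation is r_7 = 0.51; the remaining lags stay at or below 0.13.
The dominant spike at lag 7 indicates a seasonal period of 7.

7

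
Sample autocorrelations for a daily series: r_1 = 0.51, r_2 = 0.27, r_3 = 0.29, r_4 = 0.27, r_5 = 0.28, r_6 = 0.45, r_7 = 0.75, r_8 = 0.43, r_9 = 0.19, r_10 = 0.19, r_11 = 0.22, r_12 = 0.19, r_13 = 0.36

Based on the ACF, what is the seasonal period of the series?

The largest autocorrelation is r_7 = 0.75; the remaining lags stay at or below 0.51. The elevated value at lag 1 (0.51), dropping to 0.27 at lag 2, reflects decaying short-term dependence rather than seasonality.
The dominant spike at lag 7 indicates a seasonal period of 7.

7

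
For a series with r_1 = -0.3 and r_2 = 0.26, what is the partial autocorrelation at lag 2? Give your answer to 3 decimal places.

0.187

φ_{22} = (r_2 − r_1²) / (1 − r_1²)
r_1² = (-0.3)² = 0.09
Numerator = 0.26 − 0.0900 = 0.1700; denominator = 1 − 0.0900 = 0.9100
φ_{22} = 0.1700 / 0.9100 = 0.187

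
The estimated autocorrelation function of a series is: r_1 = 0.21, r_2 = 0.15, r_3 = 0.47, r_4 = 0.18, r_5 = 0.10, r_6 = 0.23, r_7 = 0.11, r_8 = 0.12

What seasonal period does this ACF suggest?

The largest autocorrelation is r_3 = 0.47, with a weaker echo at lag 6 (0.23); the remaining lags stay at or below 0.21.
The dominant spike at lag 3 indicates a seasonal period of 3.

3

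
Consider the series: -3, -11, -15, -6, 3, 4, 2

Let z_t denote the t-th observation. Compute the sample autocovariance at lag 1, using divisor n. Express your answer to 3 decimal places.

26.192

Mean z̄ = (-3 − 11 − 15 − 6 + 3 + 4 + 2)/7 = -3.7143
Deviations: 0.7143, -7.2857, -11.2857, -2.2857, 6.7143, 7.7143, 5.7143
Σ_{t=1}^{6}(z_t−z̄)(z_{t+1}−z̄) = 183.3469
γ_1 = 183.3469 / 7 = 26.192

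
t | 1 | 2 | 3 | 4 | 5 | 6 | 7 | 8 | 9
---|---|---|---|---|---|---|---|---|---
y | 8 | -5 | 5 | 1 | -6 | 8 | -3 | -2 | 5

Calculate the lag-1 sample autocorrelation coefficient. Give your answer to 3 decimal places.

Mean ȳ = (8 − 5 + 5 + 1 − 6 + 8 − 3 − 2 + 5)/9 = 1.2222
Numerator Σ_{t=1}^{8}(y_t−ȳ)(y_{t+1}−ȳ) = -141.0494
Denominator Σ(y_t−ȳ)² = 239.5556
r_1 = -141.0494 / 239.5556 = -0.589

-0.589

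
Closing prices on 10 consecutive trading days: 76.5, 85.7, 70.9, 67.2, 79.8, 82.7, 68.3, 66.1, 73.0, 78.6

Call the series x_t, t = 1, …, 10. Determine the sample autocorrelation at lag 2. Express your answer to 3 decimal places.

Mean x̄ = (76.5 + 85.7 + 70.9 + 67.2 + 79.8 + 82.7 + 68.3 + 66.1 + 73.0 + 78.6)/10 = 74.8800
Numerator Σ_{t=1}^{8}(x_t−x̄)(x_{t+2}−x̄) = -290.5088
Denominator Σ(x_t−x̄)² = 417.6360
r_2 = -290.5088 / 417.6360 = -0.696

-0.696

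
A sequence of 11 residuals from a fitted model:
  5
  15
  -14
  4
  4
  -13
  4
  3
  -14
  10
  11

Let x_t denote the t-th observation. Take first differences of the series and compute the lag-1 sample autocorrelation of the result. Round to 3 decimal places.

-0.548

First differences Δx: 10, -29, 18, 0, -17, 17, -1, -17, 24, 1
Mean of differences = 0.6000
Numerator Σ(Δx_t−Δx̄)(Δx_{t+1}−Δx̄) = -1482.3600
Denominator Σ(Δx_t−Δx̄)² = 2706.4000
r_1(Δx) = -1482.3600 / 2706.4000 = -0.548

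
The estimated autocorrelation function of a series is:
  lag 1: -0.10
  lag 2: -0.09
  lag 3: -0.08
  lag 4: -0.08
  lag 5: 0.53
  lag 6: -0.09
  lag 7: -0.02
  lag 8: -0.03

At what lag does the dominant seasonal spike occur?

5

The largest autocorrelation is r_5 = 0.53; the remaining lags stay at or below -0.02.
The dominant spike at lag 5 indicates a seasonal period of 5.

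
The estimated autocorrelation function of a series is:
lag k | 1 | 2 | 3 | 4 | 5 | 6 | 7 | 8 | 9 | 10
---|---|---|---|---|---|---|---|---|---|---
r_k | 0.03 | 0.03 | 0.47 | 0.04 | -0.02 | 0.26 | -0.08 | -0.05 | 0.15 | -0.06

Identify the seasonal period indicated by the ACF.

3

The largest autocorrelation is r_3 = 0.47, with weaker echoes at lags 6 (0.26) and 9 (0.15); the remaining lags stay at or below 0.04.
The dominant spike at lag 3 indicates a seasonal period of 3.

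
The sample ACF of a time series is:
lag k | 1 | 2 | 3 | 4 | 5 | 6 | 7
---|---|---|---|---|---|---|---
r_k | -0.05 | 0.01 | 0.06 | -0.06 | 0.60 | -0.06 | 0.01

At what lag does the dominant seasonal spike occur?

The largest autocorrelation is r_5 = 0.60; the remaining lags stay at or below 0.06.
The dominant spike at lag 5 indicates a seasonal period of 5.

5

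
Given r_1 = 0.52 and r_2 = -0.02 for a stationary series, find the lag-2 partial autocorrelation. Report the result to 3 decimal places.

-0.398

φ_{22} = (r_2 − r_1²) / (1 − r_1²)
r_1² = (0.52)² = 0.2704
Numerator = -0.02 − 0.2704 = -0.2904; denominator = 1 − 0.2704 = 0.7296
φ_{22} = -0.2904 / 0.7296 = -0.398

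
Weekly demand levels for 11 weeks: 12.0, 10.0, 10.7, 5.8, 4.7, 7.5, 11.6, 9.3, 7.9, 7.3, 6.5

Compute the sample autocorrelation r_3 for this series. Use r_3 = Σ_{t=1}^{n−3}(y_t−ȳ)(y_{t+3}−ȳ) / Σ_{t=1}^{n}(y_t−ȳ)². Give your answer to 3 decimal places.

Mean ȳ = (12.0 + 10.0 + 10.7 + 5.8 + 4.7 + 7.5 + 11.6 + 9.3 + 7.9 + 7.3 + 6.5)/11 = 8.4818
Numerator Σ_{t=1}^{8}(y_t−ȳ)(y_{t+3}−ȳ) = -33.5464
Denominator Σ(y_t−ȳ)² = 58.1164
r_3 = -33.5464 / 58.1164 = -0.577

-0.577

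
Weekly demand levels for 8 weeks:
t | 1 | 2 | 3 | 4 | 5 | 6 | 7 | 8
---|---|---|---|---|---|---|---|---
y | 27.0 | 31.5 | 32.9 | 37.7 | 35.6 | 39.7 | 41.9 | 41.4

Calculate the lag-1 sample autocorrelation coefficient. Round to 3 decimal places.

0.526

Mean ȳ = (27.0 + 31.5 + 32.9 + 37.7 + 35.6 + 39.7 + 41.9 + 41.4)/8 = 35.9625
Numerator Σ_{t=1}^{7}(y_t−ȳ)(y_{t+1}−ȳ) = 100.8323
Denominator Σ(y_t−ȳ)² = 191.5588
r_1 = 100.8323 / 191.5588 = 0.526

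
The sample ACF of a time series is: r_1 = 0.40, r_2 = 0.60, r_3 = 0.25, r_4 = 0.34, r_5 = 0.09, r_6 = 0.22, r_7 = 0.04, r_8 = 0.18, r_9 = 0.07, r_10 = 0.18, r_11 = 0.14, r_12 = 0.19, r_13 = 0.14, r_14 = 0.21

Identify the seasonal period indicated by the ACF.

The largest autocorrelation is r_2 = 0.60; the remaining lags stay at or below 0.40.
The dominant spike at lag 2 indicates a seasonal period of 2.

2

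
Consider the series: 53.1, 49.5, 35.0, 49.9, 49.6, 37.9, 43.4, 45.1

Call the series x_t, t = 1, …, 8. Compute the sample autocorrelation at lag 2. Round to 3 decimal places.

-0.513

Mean x̄ = (53.1 + 49.5 + 35.0 + 49.9 + 49.6 + 37.9 + 43.4 + 45.1)/8 = 45.4375
Deviations from mean: 7.6625, 4.0625, -10.4375, 4.4625, 4.1625, -7.5375, -2.0375, -0.3375
Numerator Σ_{t=1}^{6}(x_t−x̄)(x_{t+2}−x̄) = -144.8678
Denominator Σ(x_t−x̄)² = 282.4788
r_2 = -144.8678 / 282.4788 = -0.513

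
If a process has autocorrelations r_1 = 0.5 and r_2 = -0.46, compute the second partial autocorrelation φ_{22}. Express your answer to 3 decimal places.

φ_{22} = (r_2 − r_1²) / (1 − r_1²)
r_1² = (0.5)² = 0.25
Numerator = -0.46 − 0.2500 = -0.7100; denominator = 1 − 0.2500 = 0.7500
φ_{22} = -0.7100 / 0.7500 = -0.947

-0.947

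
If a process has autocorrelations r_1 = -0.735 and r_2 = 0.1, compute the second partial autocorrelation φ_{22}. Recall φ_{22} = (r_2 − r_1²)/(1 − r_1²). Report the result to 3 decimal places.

φ_{22} = (r_2 − r_1²) / (1 − r_1²)
r_1² = (-0.735)² = 0.540225
Numerator = 0.1 − 0.5402 = -0.4402; denominator = 1 − 0.5402 = 0.4598
φ_{22} = -0.4402 / 0.4598 = -0.957

-0.957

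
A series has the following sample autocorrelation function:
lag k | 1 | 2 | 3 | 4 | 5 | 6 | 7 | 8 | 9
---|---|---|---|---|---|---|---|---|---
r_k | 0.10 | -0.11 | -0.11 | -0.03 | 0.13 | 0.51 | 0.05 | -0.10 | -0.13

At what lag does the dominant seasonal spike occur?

6

The largest autocorrelation is r_6 = 0.51; the remaining lags stay at or below 0.13.
The dominant spike at lag 6 indicates a seasonal period of 6.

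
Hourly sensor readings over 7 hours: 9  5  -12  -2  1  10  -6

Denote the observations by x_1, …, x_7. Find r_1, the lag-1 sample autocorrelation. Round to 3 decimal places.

Mean x̄ = (9 + 5 − 12 − 2 + 1 + 10 − 6)/7 = 0.7143
Deviations from mean: 8.2857, 4.2857, -12.7143, -2.7143, 0.2857, 9.2857, -6.7143
Σ(x_t−x̄)(x_{t+1}−x̄) = (35.5102) + (-54.4898) + (34.5102) + (-0.7755) + (2.6531) + (-62.3469) = -44.9388
Denominator Σ(x_t−x̄)² = 387.4286
r_1 = -44.9388 / 387.4286 = -0.116

-0.116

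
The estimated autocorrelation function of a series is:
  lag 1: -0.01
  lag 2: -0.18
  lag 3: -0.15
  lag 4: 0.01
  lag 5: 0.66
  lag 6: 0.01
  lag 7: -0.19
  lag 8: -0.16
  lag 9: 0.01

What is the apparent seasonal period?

The largest autocorrelation is r_5 = 0.66; the remaining lags stay at or below 0.01.
The dominant spike at lag 5 indicates a seasonal period of 5.

5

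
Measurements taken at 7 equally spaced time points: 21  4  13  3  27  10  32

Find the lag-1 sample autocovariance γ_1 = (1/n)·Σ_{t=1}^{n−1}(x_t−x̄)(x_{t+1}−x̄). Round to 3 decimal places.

-42.379

Mean x̄ = (21 + 4 + 13 + 3 + 27 + 10 + 32)/7 = 15.7143
Σ_{t=1}^{6}(x_t−x̄)(x_{t+1}−x̄) = -296.6531
γ_1 = -296.6531 / 7 = -42.379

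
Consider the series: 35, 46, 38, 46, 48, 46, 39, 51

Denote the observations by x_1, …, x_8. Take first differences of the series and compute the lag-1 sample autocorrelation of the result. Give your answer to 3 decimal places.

First differences Δx: 11, -8, 8, 2, -2, -7, 12
Mean of differences = 2.2857
Numerator Σ(Δx_t−Δx̄)(Δx_{t+1}−Δx̄) = -199.2245
Denominator Σ(Δx_t−Δx̄)² = 413.4286
r_1(Δx) = -199.2245 / 413.4286 = -0.482

-0.482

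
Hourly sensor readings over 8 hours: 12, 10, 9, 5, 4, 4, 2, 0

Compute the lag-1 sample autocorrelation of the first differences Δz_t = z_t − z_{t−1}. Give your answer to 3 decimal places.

-0.281

First differences Δz: -2, -1, -4, -1, 0, -2, -2
Mean of differences = -1.7143
Numerator Σ(Δz_t−Δz̄)(Δz_{t+1}−Δz̄) = -2.6531
Denominator Σ(Δz_t−Δz̄)² = 9.4286
r_1(Δz) = -2.6531 / 9.4286 = -0.281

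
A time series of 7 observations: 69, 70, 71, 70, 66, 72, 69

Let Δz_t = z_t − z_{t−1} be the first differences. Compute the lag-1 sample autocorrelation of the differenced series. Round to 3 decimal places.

First differences Δz: 1, 1, -1, -4, 6, -3
Mean of differences = 0.0000
Numerator Σ(Δz_t−Δz̄)(Δz_{t+1}−Δz̄) = -38.0000
Denominator Σ(Δz_t−Δz̄)² = 64.0000
r_1(Δz) = -38.0000 / 64.0000 = -0.594

-0.594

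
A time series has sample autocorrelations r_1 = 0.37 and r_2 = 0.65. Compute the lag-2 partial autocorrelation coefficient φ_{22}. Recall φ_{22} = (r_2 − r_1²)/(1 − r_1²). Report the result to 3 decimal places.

φ_{22} = (r_2 − r_1²) / (1 − r_1²)
r_1² = (0.37)² = 0.1369
Numerator = 0.65 − 0.1369 = 0.5131; denominator = 1 − 0.1369 = 0.8631
φ_{22} = 0.5131 / 0.8631 = 0.594

0.594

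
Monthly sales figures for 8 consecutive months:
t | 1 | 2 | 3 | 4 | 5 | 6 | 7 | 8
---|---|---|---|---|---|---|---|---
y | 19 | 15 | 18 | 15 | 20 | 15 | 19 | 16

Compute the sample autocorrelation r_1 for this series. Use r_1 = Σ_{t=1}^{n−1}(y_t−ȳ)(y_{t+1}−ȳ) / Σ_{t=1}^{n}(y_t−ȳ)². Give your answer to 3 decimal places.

-0.843

Mean ȳ = (19 + 15 + 18 + 15 + 20 + 15 + 19 + 16)/8 = 17.1250
Σ(y_t−ȳ)(y_{t+1}−ȳ) = (-3.9844) + (-1.8594) + (-1.8594) + (-6.1094) + (-6.1094) + (-3.9844) + (-2.1094) = -26.0156
Denominator Σ(y_t−ȳ)² = 30.8750
r_1 = -26.0156 / 30.8750 = -0.843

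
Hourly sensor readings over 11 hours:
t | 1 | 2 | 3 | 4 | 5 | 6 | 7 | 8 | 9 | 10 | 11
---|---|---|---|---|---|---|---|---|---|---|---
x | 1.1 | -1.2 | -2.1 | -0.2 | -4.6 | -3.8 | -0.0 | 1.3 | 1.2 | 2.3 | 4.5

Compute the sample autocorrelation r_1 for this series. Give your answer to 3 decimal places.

0.474

Mean x̄ = (1.1 − 1.2 − 2.1 − 0.2 − 4.6 − 3.8 − 0.0 + 1.3 + 1.2 + 2.3 + 4.5)/11 = -0.1364
Numerator Σ_{t=1}^{10}(x_t−x̄)(x_{t+1}−x̄) = 33.7032
Denominator Σ(x_t−x̄)² = 71.1655
r_1 = 33.7032 / 71.1655 = 0.474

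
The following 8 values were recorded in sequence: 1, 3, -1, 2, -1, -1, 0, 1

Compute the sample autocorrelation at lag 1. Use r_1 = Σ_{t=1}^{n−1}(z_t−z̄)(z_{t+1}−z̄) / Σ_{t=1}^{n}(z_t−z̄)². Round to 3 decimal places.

-0.266

Mean z̄ = (1 + 3 − 1 + 2 − 1 − 1 + 0 + 1)/8 = 0.5000
Numerator Σ_{t=1}^{7}(z_t−z̄)(z_{t+1}−z̄) = -4.2500
Denominator Σ(z_t−z̄)² = 16.0000
r_1 = -4.2500 / 16.0000 = -0.266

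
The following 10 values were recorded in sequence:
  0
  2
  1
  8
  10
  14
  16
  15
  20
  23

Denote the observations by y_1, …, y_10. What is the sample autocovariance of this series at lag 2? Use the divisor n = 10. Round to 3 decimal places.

Mean ȳ = (0 + 2 + 1 + 8 + 10 + 14 + 16 + 15 + 20 + 23)/10 = 10.9000
Σ_{t=1}^{8}(y_t−ȳ)(y_{t+2}−ȳ) = 237.7800
γ_2 = 237.7800 / 10 = 23.778

23.778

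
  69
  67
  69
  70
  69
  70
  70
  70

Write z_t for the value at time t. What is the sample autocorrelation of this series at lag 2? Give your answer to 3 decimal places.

-0.083

Mean z̄ = (69 + 67 + 69 + 70 + 69 + 70 + 70 + 70)/8 = 69.2500
Σ(z_t−z̄)(z_{t+2}−z̄) = (0.0625) + (-1.6875) + (0.0625) + (0.5625) + (-0.1875) + (0.5625) = -0.6250
Denominator Σ(z_t−z̄)² = 7.5000
r_2 = -0.6250 / 7.5000 = -0.083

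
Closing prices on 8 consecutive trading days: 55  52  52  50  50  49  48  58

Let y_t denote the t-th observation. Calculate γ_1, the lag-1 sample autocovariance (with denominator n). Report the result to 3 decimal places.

Mean ȳ = (55 + 52 + 52 + 50 + 50 + 49 + 48 + 58)/8 = 51.7500
Deviations: 3.2500, 0.2500, 0.2500, -1.7500, -1.7500, -2.7500, -3.7500, 6.2500
Σ_{t=1}^{7}(y_t−ȳ)(y_{t+1}−ȳ) = -4.8125
γ_1 = -4.8125 / 8 = -0.602

-0.602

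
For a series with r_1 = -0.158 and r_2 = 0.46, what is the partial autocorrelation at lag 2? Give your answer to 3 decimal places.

φ_{22} = (r_2 − r_1²) / (1 − r_1²)
r_1² = (-0.158)² = 0.024964
Numerator = 0.46 − 0.0250 = 0.4350; denominator = 1 − 0.0250 = 0.9750
φ_{22} = 0.4350 / 0.9750 = 0.446

0.446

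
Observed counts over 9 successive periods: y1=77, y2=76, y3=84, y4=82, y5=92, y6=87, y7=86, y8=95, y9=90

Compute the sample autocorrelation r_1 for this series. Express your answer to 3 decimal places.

Mean ȳ = (77 + 76 + 84 + 82 + 92 + 87 + 86 + 95 + 90)/9 = 85.4444
Numerator Σ_{t=1}^{8}(y_t−ȳ)(y_{t+1}−ȳ) = 135.6914
Denominator Σ(y_t−ȳ)² = 332.2222
r_1 = 135.6914 / 332.2222 = 0.408

0.408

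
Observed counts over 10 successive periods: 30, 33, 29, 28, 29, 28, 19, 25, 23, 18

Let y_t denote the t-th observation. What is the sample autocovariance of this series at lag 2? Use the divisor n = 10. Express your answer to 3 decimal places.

4.452

Mean ȳ = (30 + 33 + 29 + 28 + 29 + 28 + 19 + 25 + 23 + 18)/10 = 26.2000
Σ_{t=1}^{8}(y_t−ȳ)(y_{t+2}−ȳ) = 44.5200
γ_2 = 44.5200 / 10 = 4.452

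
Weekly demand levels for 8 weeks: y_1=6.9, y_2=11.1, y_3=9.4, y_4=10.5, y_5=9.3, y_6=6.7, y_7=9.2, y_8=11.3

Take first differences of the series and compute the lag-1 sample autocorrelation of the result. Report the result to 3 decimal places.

First differences Δy: 4.2, -1.7, 1.1, -1.2, -2.6, 2.5, 2.1
Mean of differences = 0.6286
Numerator Σ(Δy_t−Δȳ)(Δy_{t+1}−Δȳ) = -7.6608
Denominator Σ(Δy_t−Δȳ)² = 37.8343
r_1(Δy) = -7.6608 / 37.8343 = -0.202

-0.202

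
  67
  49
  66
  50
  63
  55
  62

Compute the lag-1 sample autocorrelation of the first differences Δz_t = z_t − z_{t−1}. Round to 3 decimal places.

-0.821

First differences Δz: -18, 17, -16, 13, -8, 7
Mean of differences = -0.8333
Numerator Σ(Δz_t−Δz̄)(Δz_{t+1}−Δz̄) = -941.6944
Denominator Σ(Δz_t−Δz̄)² = 1146.8333
r_1(Δz) = -941.6944 / 1146.8333 = -0.821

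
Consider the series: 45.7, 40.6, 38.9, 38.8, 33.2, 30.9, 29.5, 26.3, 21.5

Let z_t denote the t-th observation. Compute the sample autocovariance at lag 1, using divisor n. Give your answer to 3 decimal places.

Mean z̄ = (45.7 + 40.6 + 38.9 + 38.8 + 33.2 + 30.9 + 29.5 + 26.3 + 21.5)/9 = 33.9333
Σ_{t=1}^{8}(z_t−z̄)(z_{t+1}−z̄) = 276.5789
γ_1 = 276.5789 / 9 = 30.731

30.731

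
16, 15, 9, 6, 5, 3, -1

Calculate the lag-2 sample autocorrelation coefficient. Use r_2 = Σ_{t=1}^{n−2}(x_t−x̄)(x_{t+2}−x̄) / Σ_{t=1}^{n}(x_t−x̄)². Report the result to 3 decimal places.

0.112

Mean x̄ = (16 + 15 + 9 + 6 + 5 + 3 − 1)/7 = 7.5714
Σ(x_t−x̄)(x_{t+2}−x̄) = (12.0408) + (-11.6735) + (-3.6735) + (7.1837) + (22.0408) = 25.9184
Denominator Σ(x_t−x̄)² = 231.7143
r_2 = 25.9184 / 231.7143 = 0.112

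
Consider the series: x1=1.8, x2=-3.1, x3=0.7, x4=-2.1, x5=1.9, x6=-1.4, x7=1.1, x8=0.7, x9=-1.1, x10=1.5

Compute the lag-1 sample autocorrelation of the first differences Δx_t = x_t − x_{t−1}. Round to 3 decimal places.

-0.746

First differences Δx: -4.9, 3.8, -2.8, 4.0, -3.3, 2.5, -0.4, -1.8, 2.6
Mean of differences = -0.0333
Numerator Σ(Δx_t−Δx̄)(Δx_{t+1}−Δx̄) = -66.8044
Denominator Σ(Δx_t−Δx̄)² = 89.5800
r_1(Δx) = -66.8044 / 89.5800 = -0.746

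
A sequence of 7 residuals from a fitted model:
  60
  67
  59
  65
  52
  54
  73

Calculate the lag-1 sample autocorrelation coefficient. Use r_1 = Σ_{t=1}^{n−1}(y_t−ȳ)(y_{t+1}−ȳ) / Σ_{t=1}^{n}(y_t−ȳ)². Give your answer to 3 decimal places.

-0.242

Mean ȳ = (60 + 67 + 59 + 65 + 52 + 54 + 73)/7 = 61.4286
Deviations from mean: -1.4286, 5.5714, -2.4286, 3.5714, -9.4286, -7.4286, 11.5714
Σ(y_t−ȳ)(y_{t+1}−ȳ) = (-7.9592) + (-13.5306) + (-8.6735) + (-33.6735) + (70.0408) + (-85.9592) = -79.7551
Denominator Σ(y_t−ȳ)² = 329.7143
r_1 = -79.7551 / 329.7143 = -0.242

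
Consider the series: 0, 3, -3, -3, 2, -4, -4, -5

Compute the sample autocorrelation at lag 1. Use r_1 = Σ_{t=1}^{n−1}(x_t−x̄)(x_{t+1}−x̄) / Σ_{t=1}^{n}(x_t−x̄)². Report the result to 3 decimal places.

0.050

Mean x̄ = (0 + 3 − 3 − 3 + 2 − 4 − 4 − 5)/8 = -1.7500
Deviations from mean: 1.7500, 4.7500, -1.2500, -1.2500, 3.7500, -2.2500, -2.2500, -3.2500
Σ(x_t−x̄)(x_{t+1}−x̄) = (8.3125) + (-5.9375) + (1.5625) + (-4.6875) + (-8.4375) + (5.0625) + (7.3125) = 3.1875
Denominator Σ(x_t−x̄)² = 63.5000
r_1 = 3.1875 / 63.5000 = 0.050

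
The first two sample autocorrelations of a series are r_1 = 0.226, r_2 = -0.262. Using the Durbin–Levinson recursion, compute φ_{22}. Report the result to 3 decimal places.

φ_{22} = (r_2 − r_1²) / (1 − r_1²)
r_1² = (0.226)² = 0.051076
Numerator = -0.262 − 0.0511 = -0.3131; denominator = 1 − 0.0511 = 0.9489
φ_{22} = -0.3131 / 0.9489 = -0.330

-0.330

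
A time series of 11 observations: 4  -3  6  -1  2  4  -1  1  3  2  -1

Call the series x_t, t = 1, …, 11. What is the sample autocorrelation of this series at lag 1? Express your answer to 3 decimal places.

-0.656

Mean x̄ = (4 − 3 + 6 − 1 + 2 + 4 − 1 + 1 + 3 + 2 − 1)/11 = 1.4545
Numerator Σ_{t=1}^{10}(x_t−x̄)(x_{t+1}−x̄) = -49.0248
Denominator Σ(x_t−x̄)² = 74.7273
r_1 = -49.0248 / 74.7273 = -0.656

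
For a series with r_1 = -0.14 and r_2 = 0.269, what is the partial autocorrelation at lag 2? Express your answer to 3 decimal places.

0.254

φ_{22} = (r_2 − r_1²) / (1 − r_1²)
r_1² = (-0.14)² = 0.0196
Numerator = 0.269 − 0.0196 = 0.2494; denominator = 1 − 0.0196 = 0.9804
φ_{22} = 0.2494 / 0.9804 = 0.254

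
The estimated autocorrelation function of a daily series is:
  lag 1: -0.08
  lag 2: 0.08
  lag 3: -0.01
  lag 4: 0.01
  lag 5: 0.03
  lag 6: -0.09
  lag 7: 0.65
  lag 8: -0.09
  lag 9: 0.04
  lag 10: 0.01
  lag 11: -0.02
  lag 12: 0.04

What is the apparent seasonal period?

7

The largest autocorrelation is r_7 = 0.65; the remaining lags stay at or below 0.08.
The dominant spike at lag 7 indicates a seasonal period of 7.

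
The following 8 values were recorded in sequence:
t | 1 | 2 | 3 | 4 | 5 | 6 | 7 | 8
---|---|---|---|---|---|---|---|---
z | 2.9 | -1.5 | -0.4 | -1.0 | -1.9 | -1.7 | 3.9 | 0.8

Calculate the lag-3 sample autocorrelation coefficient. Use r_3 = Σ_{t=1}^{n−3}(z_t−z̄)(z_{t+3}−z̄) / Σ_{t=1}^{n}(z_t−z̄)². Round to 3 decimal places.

Mean z̄ = (2.9 − 1.5 − 0.4 − 1.0 − 1.9 − 1.7 + 3.9 + 0.8)/8 = 0.1375
Deviations from mean: 2.7625, -1.6375, -0.5375, -1.1375, -2.0375, -1.8375, 3.7625, 0.6625
Numerator Σ_{t=1}^{5}(z_t−z̄)(z_{t+3}−z̄) = -4.4480
Denominator Σ(z_t−z̄)² = 34.0188
r_3 = -4.4480 / 34.0188 = -0.131

-0.131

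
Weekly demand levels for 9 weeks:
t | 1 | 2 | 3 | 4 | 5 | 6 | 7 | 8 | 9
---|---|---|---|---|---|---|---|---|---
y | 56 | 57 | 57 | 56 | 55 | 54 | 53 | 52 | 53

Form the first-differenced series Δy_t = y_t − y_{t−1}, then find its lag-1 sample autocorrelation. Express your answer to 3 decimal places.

First differences Δy: 1, 0, -1, -1, -1, -1, -1, 1
Mean of differences = -0.3750
Numerator Σ(Δy_t−Δȳ)(Δy_{t+1}−Δȳ) = 0.9844
Denominator Σ(Δy_t−Δȳ)² = 5.8750
r_1(Δy) = 0.9844 / 5.8750 = 0.168

0.168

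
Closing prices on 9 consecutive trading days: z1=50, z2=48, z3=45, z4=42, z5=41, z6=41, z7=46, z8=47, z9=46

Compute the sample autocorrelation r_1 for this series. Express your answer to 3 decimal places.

0.538

Mean z̄ = (50 + 48 + 45 + 42 + 41 + 41 + 46 + 47 + 46)/9 = 45.1111
Numerator Σ_{t=1}^{8}(z_t−z̄)(z_{t+1}−z̄) = 43.5432
Denominator Σ(z_t−z̄)² = 80.8889
r_1 = 43.5432 / 80.8889 = 0.538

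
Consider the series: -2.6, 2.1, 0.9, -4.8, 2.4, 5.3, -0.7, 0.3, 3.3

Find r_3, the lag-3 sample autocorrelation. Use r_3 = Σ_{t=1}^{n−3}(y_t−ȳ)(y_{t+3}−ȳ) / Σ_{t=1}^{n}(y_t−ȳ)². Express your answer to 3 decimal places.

0.532

Mean ȳ = (-2.6 + 2.1 + 0.9 − 4.8 + 2.4 + 5.3 − 0.7 + 0.3 + 3.3)/9 = 0.6889
Σ(y_t−ȳ)(y_{t+3}−ȳ) = (18.0523) + (2.4146) + (0.9735) + (7.6235) + (-0.6654) + (12.0401) = 40.4385
Denominator Σ(y_t−ȳ)² = 76.0689
r_3 = 40.4385 / 76.0689 = 0.532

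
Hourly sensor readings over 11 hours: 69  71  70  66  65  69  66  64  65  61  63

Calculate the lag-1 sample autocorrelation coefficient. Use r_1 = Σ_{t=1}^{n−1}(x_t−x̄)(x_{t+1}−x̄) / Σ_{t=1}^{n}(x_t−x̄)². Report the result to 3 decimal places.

0.541

Mean x̄ = (69 + 71 + 70 + 66 + 65 + 69 + 66 + 64 + 65 + 61 + 63)/11 = 66.2727
Numerator Σ_{t=1}^{10}(x_t−x̄)(x_{t+1}−x̄) = 53.1074
Denominator Σ(x_t−x̄)² = 98.1818
r_1 = 53.1074 / 98.1818 = 0.541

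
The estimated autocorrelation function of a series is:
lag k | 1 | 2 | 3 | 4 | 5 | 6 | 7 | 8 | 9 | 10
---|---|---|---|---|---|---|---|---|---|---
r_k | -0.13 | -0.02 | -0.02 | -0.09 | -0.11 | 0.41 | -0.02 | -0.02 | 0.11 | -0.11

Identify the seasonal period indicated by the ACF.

6

The largest autocorrelation is r_6 = 0.41; the remaining lags stay at or below 0.11.
The dominant spike at lag 6 indicates a seasonal period of 6.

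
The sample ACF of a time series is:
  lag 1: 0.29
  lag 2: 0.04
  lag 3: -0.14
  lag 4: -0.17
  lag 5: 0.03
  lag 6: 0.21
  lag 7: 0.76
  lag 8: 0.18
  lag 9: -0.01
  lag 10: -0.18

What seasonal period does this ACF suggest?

7

The largest autocorrelation is r_7 = 0.76; the remaining lags stay at or below 0.29. The elevated value at lag 1 (0.29), dropping to 0.04 at lag 2, reflects decaying short-term dependence rather than seasonality.
The dominant spike at lag 7 indicates a seasonal period of 7.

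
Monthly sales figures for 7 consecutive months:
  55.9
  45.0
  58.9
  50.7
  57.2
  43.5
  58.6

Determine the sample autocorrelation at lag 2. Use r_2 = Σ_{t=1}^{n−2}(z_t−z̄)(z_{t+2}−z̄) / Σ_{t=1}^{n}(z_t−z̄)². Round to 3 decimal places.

Mean z̄ = (55.9 + 45.0 + 58.9 + 50.7 + 57.2 + 43.5 + 58.6)/7 = 52.8286
Deviations from mean: 3.0714, -7.8286, 6.0714, -2.1286, 4.3714, -9.3286, 5.7714
Σ(z_t−z̄)(z_{t+2}−z̄) = (18.6480) + (16.6637) + (26.5408) + (19.8565) + (25.2294) = 106.9384
Denominator Σ(z_t−z̄)² = 251.5543
r_2 = 106.9384 / 251.5543 = 0.425

0.425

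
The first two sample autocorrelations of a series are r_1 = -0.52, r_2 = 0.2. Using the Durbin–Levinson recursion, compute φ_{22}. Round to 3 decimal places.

-0.096

φ_{22} = (r_2 − r_1²) / (1 − r_1²)
r_1² = (-0.52)² = 0.2704
Numerator = 0.2 − 0.2704 = -0.0704; denominator = 1 − 0.2704 = 0.7296
φ_{22} = -0.0704 / 0.7296 = -0.096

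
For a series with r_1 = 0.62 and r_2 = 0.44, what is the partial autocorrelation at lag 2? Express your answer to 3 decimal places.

0.090

φ_{22} = (r_2 − r_1²) / (1 − r_1²)
r_1² = (0.62)² = 0.3844
Numerator = 0.44 − 0.3844 = 0.0556; denominator = 1 − 0.3844 = 0.6156
φ_{22} = 0.0556 / 0.6156 = 0.090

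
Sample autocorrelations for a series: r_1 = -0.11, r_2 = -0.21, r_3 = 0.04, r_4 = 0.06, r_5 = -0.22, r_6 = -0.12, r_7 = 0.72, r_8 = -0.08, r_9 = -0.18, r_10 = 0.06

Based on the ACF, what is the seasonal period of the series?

7

The largest autocorrelation is r_7 = 0.72; the remaining lags stay at or below 0.06.
The dominant spike at lag 7 indicates a seasonal period of 7.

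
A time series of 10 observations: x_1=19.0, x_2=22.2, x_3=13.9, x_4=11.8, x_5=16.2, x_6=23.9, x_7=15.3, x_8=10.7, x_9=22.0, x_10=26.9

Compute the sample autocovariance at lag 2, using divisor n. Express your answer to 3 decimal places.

-17.031

Mean x̄ = (19.0 + 22.2 + 13.9 + 11.8 + 16.2 + 23.9 + 15.3 + 10.7 + 22.0 + 26.9)/10 = 18.1900
Σ_{t=1}^{8}(x_t−x̄)(x_{t+2}−x̄) = -170.3142
γ_2 = -170.3142 / 10 = -17.031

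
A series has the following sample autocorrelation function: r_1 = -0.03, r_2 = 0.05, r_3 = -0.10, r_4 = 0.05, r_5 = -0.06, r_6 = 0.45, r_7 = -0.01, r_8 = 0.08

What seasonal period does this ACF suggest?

The largest autocorrelation is r_6 = 0.45; the remaining lags stay at or below 0.08.
The dominant spike at lag 6 indicates a seasonal period of 6.

6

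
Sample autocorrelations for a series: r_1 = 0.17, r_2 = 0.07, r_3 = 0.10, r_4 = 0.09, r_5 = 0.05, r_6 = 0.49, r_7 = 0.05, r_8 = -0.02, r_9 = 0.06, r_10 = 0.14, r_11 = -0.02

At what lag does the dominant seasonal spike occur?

6

The largest autocorrelation is r_6 = 0.49; the remaining lags stay at or below 0.17.
The dominant spike at lag 6 indicates a seasonal period of 6.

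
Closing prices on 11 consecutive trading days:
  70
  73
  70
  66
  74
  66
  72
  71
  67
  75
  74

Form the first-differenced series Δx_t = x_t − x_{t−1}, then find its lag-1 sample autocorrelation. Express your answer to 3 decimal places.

-0.661

First differences Δx: 3, -3, -4, 8, -8, 6, -1, -4, 8, -1
Mean of differences = 0.4000
Numerator Σ(Δx_t−Δx̄)(Δx_{t+1}−Δx̄) = -183.9600
Denominator Σ(Δx_t−Δx̄)² = 278.4000
r_1(Δx) = -183.9600 / 278.4000 = -0.661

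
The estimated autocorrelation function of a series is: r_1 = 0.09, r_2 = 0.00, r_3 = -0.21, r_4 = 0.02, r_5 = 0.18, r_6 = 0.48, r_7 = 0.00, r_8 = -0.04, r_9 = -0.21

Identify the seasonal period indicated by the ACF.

6

The largest autocorrelation is r_6 = 0.48; the remaining lags stay at or below 0.18.
The dominant spike at lag 6 indicates a seasonal period of 6.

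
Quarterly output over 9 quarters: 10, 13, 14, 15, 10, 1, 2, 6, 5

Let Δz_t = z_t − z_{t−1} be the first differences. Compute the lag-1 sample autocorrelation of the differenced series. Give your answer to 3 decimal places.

0.229

First differences Δz: 3, 1, 1, -5, -9, 1, 4, -1
Mean of differences = -0.6250
Numerator Σ(Δz_t−Δz̄)(Δz_{t+1}−Δz̄) = 30.2344
Denominator Σ(Δz_t−Δz̄)² = 131.8750
r_1(Δz) = 30.2344 / 131.8750 = 0.229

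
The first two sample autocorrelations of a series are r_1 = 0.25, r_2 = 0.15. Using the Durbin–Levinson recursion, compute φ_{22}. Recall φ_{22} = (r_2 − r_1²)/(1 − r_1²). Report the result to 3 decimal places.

φ_{22} = (r_2 − r_1²) / (1 − r_1²)
r_1² = (0.25)² = 0.0625
Numerator = 0.15 − 0.0625 = 0.0875; denominator = 1 − 0.0625 = 0.9375
φ_{22} = 0.0875 / 0.9375 = 0.093

0.093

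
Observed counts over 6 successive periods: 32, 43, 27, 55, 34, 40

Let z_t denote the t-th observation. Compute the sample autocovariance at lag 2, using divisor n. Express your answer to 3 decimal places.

Mean z̄ = (32 + 43 + 27 + 55 + 34 + 40)/6 = 38.5000
Σ_{t=1}^{4}(z_t−z̄)(z_{t+2}−z̄) = 225.5000
γ_2 = 225.5000 / 6 = 37.583

37.583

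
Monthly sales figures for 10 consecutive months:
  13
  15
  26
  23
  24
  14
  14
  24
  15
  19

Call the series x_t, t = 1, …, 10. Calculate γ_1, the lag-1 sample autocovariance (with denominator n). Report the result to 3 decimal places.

Mean x̄ = (13 + 15 + 26 + 23 + 24 + 14 + 14 + 24 + 15 + 19)/10 = 18.7000
Σ_{t=1}^{9}(x_t−x̄)(x_{t+1}−x̄) = -0.1900
γ_1 = -0.1900 / 10 = -0.019

-0.019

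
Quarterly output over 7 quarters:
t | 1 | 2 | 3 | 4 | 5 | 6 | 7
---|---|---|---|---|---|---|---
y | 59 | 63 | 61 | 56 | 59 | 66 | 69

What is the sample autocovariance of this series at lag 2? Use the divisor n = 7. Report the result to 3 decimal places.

Mean ȳ = (59 + 63 + 61 + 56 + 59 + 66 + 69)/7 = 61.8571
Deviations: -2.8571, 1.1429, -0.8571, -5.8571, -2.8571, 4.1429, 7.1429
Σ_{t=1}^{5}(y_t−ȳ)(y_{t+2}−ȳ) = -46.4694
γ_2 = -46.4694 / 7 = -6.638

-6.638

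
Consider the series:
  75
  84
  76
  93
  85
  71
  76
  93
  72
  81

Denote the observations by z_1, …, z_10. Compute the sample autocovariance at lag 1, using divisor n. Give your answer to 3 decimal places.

-20.236

Mean z̄ = (75 + 84 + 76 + 93 + 85 + 71 + 76 + 93 + 72 + 81)/10 = 80.6000
Σ_{t=1}^{9}(z_t−z̄)(z_{t+1}−z̄) = -202.3600
γ_1 = -202.3600 / 10 = -20.236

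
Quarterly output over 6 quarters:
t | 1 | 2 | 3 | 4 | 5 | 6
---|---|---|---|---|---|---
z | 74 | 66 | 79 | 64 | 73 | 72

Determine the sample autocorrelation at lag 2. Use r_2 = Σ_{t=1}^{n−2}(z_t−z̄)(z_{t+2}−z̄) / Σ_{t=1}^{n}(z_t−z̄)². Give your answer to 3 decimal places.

Mean z̄ = (74 + 66 + 79 + 64 + 73 + 72)/6 = 71.3333
Σ(z_t−z̄)(z_{t+2}−z̄) = (20.4444) + (39.1111) + (12.7778) + (-4.8889) = 67.4444
Denominator Σ(z_t−z̄)² = 151.3333
r_2 = 67.4444 / 151.3333 = 0.446

0.446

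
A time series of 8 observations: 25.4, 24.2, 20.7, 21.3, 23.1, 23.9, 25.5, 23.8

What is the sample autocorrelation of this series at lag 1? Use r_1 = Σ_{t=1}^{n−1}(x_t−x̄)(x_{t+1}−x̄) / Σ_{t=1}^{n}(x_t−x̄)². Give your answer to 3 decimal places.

0.360

Mean x̄ = (25.4 + 24.2 + 20.7 + 21.3 + 23.1 + 23.9 + 25.5 + 23.8)/8 = 23.4875
Σ(x_t−x̄)(x_{t+1}−x̄) = (1.3627) + (-1.9861) + (6.0977) + (0.8477) + (-0.1598) + (0.8302) + (0.6289) = 7.6211
Denominator Σ(x_t−x̄)² = 21.1888
r_1 = 7.6211 / 21.1888 = 0.360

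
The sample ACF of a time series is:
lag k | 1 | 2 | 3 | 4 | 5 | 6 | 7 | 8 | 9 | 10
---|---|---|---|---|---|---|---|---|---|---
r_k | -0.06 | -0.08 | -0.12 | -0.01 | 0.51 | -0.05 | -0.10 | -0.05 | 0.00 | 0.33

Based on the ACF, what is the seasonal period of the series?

5

The largest autocorrelation is r_5 = 0.51, with a weaker echo at lag 10 (0.33); the remaining lags stay at or below 0.00.
The dominant spike at lag 5 indicates a seasonal period of 5.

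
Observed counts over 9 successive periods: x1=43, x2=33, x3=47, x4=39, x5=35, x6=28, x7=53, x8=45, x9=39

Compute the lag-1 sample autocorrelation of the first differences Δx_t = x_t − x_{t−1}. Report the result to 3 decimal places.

-0.447

First differences Δx: -10, 14, -8, -4, -7, 25, -8, -6
Mean of differences = -0.5000
Numerator Σ(Δx_t−Δx̄)(Δx_{t+1}−Δx̄) = -513.2500
Denominator Σ(Δx_t−Δx̄)² = 1148.0000
r_1(Δx) = -513.2500 / 1148.0000 = -0.447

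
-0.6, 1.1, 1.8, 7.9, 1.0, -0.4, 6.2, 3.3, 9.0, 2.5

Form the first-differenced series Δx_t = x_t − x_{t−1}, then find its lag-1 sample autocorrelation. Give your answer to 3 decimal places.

First differences Δx: 1.7, 0.7, 6.1, -6.9, -1.4, 6.6, -2.9, 5.7, -6.5
Mean of differences = 0.3444
Numerator Σ(Δx_t−Δx̄)(Δx_{t+1}−Δx̄) = -111.7698
Denominator Σ(Δx_t−Δx̄)² = 215.8022
r_1(Δx) = -111.7698 / 215.8022 = -0.518

-0.518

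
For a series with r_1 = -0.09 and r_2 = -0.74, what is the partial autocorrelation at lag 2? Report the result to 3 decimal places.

-0.754

φ_{22} = (r_2 − r_1²) / (1 − r_1²)
r_1² = (-0.09)² = 0.0081
Numerator = -0.74 − 0.0081 = -0.7481; denominator = 1 − 0.0081 = 0.9919
φ_{22} = -0.7481 / 0.9919 = -0.754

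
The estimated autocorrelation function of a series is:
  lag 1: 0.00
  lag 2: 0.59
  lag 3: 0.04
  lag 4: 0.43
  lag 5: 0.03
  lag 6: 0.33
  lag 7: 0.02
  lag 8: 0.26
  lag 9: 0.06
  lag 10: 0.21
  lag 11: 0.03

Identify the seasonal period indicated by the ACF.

The largest autocorrelation is r_2 = 0.59, with weaker echoes at lags 4 (0.43), 6 (0.33), 8 (0.26) and 10 (0.21); the remaining lags stay at or below 0.06.
The dominant spike at lag 2 indicates a seasonal period of 2.

2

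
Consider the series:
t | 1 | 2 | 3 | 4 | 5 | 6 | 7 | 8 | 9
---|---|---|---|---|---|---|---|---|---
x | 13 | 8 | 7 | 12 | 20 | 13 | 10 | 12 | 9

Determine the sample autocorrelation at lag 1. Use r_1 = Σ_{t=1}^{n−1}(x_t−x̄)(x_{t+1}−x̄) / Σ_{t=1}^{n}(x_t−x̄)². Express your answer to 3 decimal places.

0.177

Mean x̄ = (13 + 8 + 7 + 12 + 20 + 13 + 10 + 12 + 9)/9 = 11.5556
Numerator Σ_{t=1}^{8}(x_t−x̄)(x_{t+1}−x̄) = 20.9136
Denominator Σ(x_t−x̄)² = 118.2222
r_1 = 20.9136 / 118.2222 = 0.177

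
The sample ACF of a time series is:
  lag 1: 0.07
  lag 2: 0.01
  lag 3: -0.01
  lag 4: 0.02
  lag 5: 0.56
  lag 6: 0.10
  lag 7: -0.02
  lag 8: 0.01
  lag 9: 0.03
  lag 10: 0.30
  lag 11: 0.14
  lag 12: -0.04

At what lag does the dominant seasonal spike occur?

5

The largest autocorrelation is r_5 = 0.56, with a weaker echo at lag 10 (0.30); the remaining lags stay at or below 0.14.
The dominant spike at lag 5 indicates a seasonal period of 5.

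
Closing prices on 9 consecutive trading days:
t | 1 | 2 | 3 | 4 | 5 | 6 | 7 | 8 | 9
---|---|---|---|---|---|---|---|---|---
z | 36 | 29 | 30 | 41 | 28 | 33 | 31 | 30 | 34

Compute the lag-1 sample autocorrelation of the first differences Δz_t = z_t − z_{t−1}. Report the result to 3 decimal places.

First differences Δz: -7, 1, 11, -13, 5, -2, -1, 4
Mean of differences = -0.2500
Numerator Σ(Δz_t−Δz̄)(Δz_{t+1}−Δz̄) = -215.8125
Denominator Σ(Δz_t−Δz̄)² = 385.5000
r_1(Δz) = -215.8125 / 385.5000 = -0.560

-0.560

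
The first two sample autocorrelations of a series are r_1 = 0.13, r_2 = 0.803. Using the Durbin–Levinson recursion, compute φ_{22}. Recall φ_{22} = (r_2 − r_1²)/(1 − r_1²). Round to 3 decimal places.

φ_{22} = (r_2 − r_1²) / (1 − r_1²)
r_1² = (0.13)² = 0.0169
Numerator = 0.803 − 0.0169 = 0.7861; denominator = 1 − 0.0169 = 0.9831
φ_{22} = 0.7861 / 0.9831 = 0.800

0.800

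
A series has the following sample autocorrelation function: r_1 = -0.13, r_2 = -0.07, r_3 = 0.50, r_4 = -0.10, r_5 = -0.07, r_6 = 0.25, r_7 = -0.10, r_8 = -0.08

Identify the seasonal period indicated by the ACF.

The largest autocorrelation is r_3 = 0.50, with a weaker echo at lag 6 (0.25); the remaining lags stay at or below -0.07.
The dominant spike at lag 3 indicates a seasonal period of 3.

3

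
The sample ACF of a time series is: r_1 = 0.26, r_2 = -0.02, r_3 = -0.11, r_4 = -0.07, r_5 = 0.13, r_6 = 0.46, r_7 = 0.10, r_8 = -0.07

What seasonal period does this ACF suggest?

6

The largest autocorrelation is r_6 = 0.46; the remaining lags stay at or below 0.26.
The dominant spike at lag 6 indicates a seasonal period of 6.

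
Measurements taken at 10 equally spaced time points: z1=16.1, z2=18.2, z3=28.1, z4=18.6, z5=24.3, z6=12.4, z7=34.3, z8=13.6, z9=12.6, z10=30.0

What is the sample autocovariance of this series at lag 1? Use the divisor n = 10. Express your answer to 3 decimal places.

-28.683

Mean z̄ = (16.1 + 18.2 + 28.1 + 18.6 + 24.3 + 12.4 + 34.3 + 13.6 + 12.6 + 30.0)/10 = 20.8200
Σ_{t=1}^{9}(z_t−z̄)(z_{t+1}−z̄) = -286.8344
γ_1 = -286.8344 / 10 = -28.683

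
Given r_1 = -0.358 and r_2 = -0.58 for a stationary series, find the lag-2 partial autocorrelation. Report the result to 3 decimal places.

φ_{22} = (r_2 − r_1²) / (1 − r_1²)
r_1² = (-0.358)² = 0.128164
Numerator = -0.58 − 0.1282 = -0.7082; denominator = 1 − 0.1282 = 0.8718
φ_{22} = -0.7082 / 0.8718 = -0.812

-0.812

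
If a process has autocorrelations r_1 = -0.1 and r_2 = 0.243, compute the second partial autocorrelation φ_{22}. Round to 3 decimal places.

φ_{22} = (r_2 − r_1²) / (1 − r_1²)
r_1² = (-0.1)² = 0.01
Numerator = 0.243 − 0.0100 = 0.2330; denominator = 1 − 0.0100 = 0.9900
φ_{22} = 0.2330 / 0.9900 = 0.235

0.235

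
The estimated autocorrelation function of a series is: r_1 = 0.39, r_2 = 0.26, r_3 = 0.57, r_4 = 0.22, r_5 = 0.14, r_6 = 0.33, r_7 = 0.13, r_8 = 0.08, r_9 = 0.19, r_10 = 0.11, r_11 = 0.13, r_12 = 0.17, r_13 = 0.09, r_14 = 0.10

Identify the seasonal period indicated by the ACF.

The largest autocorrelation is r_3 = 0.57; the remaining lags stay at or below 0.39. The elevated value at lag 1 (0.39), dropping to 0.26 at lag 2, reflects decaying short-term dependence rather than seasonality.
The dominant spike at lag 3 indicates a seasonal period of 3.

3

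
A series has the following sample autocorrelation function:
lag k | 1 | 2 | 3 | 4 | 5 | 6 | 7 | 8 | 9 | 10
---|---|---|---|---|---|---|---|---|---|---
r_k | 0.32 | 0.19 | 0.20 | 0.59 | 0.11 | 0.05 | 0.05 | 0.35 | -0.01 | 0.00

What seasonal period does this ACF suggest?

The largest autocorrelation is r_4 = 0.59, with a weaker echo at lag 8 (0.35); the remaining lags stay at or below 0.32. The elevated value at lag 1 (0.32), dropping to 0.19 at lag 2, reflects decaying short-term dependence rather than seasonality.
The dominant spike at lag 4 indicates a seasonal period of 4.

4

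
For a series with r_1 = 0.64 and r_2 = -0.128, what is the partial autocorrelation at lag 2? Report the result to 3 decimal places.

φ_{22} = (r_2 − r_1²) / (1 − r_1²)
r_1² = (0.64)² = 0.4096
Numerator = -0.128 − 0.4096 = -0.5376; denominator = 1 − 0.4096 = 0.5904
φ_{22} = -0.5376 / 0.5904 = -0.911

-0.911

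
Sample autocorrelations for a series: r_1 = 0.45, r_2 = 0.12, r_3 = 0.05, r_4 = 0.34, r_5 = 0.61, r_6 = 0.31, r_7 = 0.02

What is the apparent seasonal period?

5

The largest autocorrelation is r_5 = 0.61; the remaining lags stay at or below 0.45. The elevated value at lag 1 (0.45), dropping to 0.12 at lag 2, reflects decaying short-term dependence rather than seasonality.
The dominant spike at lag 5 indicates a seasonal period of 5.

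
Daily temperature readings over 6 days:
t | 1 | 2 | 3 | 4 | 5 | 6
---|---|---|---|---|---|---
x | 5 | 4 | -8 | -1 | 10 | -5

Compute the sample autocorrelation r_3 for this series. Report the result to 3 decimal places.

Mean x̄ = (5 + 4 − 8 − 1 + 10 − 5)/6 = 0.8333
Σ(x_t−x̄)(x_{t+3}−x̄) = (-7.6389) + (29.0278) + (51.5278) = 72.9167
Denominator Σ(x_t−x̄)² = 226.8333
r_3 = 72.9167 / 226.8333 = 0.321

0.321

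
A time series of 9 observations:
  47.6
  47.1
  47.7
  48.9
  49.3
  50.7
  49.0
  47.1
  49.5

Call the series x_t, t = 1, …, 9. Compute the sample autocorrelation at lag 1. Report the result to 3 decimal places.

0.255

Mean x̄ = (47.6 + 47.1 + 47.7 + 48.9 + 49.3 + 50.7 + 49.0 + 47.1 + 49.5)/9 = 48.5444
Numerator Σ_{t=1}^{8}(x_t−x̄)(x_{t+1}−x̄) = 3.1247
Denominator Σ(x_t−x̄)² = 12.2422
r_1 = 3.1247 / 12.2422 = 0.255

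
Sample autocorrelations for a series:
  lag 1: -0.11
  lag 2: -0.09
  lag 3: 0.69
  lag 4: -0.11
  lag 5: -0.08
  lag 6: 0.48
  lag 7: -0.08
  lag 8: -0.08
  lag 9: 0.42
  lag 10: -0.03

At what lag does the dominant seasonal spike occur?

3

The largest autocorrelation is r_3 = 0.69, with weaker echoes at lags 6 (0.48) and 9 (0.42); the remaining lags stay at or below -0.03.
The dominant spike at lag 3 indicates a seasonal period of 3.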